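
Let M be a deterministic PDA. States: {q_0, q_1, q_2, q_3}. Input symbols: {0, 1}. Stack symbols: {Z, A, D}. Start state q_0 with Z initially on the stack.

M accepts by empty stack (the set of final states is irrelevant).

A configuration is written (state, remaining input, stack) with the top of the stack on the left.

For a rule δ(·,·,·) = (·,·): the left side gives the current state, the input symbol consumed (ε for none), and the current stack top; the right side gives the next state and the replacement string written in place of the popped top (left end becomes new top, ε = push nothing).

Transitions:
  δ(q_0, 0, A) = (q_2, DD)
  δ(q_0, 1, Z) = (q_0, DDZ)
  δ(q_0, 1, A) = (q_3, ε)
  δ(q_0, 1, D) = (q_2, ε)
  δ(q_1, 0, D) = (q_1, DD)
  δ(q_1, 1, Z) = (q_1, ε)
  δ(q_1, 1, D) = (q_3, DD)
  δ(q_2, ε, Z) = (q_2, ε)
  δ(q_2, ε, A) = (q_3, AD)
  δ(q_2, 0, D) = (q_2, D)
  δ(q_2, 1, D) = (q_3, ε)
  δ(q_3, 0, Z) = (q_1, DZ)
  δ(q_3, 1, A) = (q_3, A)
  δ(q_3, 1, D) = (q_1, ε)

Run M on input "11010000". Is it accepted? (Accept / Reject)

(q_0, 11010000, Z)
  read 1, top Z: go to q_0, push DDZ → (q_0, 1010000, DDZ)
  read 1, top D: go to q_2, push ε → (q_2, 010000, DZ)
  read 0, top D: go to q_2, push D → (q_2, 10000, DZ)
  read 1, top D: go to q_3, push ε → (q_3, 0000, Z)
  read 0, top Z: go to q_1, push DZ → (q_1, 000, DZ)
  read 0, top D: go to q_1, push DD → (q_1, 00, DDZ)
  read 0, top D: go to q_1, push DD → (q_1, 0, DDDZ)
  read 0, top D: go to q_1, push DD → (q_1, ε, DDDDZ)
All input consumed; stack is DDDDZ, not empty, and no further ε-move applies.

Reject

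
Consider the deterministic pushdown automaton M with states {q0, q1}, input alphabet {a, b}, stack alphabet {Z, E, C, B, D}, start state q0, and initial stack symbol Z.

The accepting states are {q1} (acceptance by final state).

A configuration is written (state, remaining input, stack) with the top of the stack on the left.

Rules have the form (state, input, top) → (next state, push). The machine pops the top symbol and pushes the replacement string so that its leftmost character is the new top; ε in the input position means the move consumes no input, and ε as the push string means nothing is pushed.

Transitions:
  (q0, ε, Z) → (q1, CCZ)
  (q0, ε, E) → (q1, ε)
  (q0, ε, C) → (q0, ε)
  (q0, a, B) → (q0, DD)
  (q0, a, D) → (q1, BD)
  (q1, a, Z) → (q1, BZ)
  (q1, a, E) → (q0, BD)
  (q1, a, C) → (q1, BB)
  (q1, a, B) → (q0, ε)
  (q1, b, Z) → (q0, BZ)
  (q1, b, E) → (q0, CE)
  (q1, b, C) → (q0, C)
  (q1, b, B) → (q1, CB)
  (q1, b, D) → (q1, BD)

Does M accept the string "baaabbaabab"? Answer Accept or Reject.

Reject

(q0, baaabbaabab, Z) ⊢ (q1, baaabbaabab, CCZ) ⊢ (q0, aaabbaabab, CCZ) ⊢ (q0, aaabbaabab, CZ) ⊢ (q0, aaabbaabab, Z) ⊢ (q1, aaabbaabab, CCZ) ⊢ (q1, aabbaabab, BBCZ) ⊢ (q0, abbaabab, BCZ) ⊢ (q0, bbaabab, DDCZ)
No transition applies at (q0, bbaabab, DDCZ); input not fully consumed.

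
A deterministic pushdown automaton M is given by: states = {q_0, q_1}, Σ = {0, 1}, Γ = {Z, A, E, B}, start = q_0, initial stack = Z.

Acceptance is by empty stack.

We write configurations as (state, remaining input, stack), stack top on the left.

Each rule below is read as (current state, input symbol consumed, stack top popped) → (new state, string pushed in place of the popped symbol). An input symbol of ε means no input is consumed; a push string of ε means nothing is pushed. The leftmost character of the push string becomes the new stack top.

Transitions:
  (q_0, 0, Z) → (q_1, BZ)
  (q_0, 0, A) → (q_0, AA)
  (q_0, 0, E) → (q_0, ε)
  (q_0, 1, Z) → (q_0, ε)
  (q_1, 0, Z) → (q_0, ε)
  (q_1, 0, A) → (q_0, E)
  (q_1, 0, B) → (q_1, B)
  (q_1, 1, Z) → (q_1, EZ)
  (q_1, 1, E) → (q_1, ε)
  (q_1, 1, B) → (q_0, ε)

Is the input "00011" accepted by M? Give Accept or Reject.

(q_0, 00011, Z)
  read 0, top Z: go to q_1, push BZ → (q_1, 0011, BZ)
  read 0, top B: go to q_1, push B → (q_1, 011, BZ)
  read 0, top B: go to q_1, push B → (q_1, 11, BZ)
  read 1, top B: go to q_0, push ε → (q_0, 1, Z)
  read 1, top Z: go to q_0, push ε → (q_0, ε, ε)
All input consumed and the stack is empty.

Accept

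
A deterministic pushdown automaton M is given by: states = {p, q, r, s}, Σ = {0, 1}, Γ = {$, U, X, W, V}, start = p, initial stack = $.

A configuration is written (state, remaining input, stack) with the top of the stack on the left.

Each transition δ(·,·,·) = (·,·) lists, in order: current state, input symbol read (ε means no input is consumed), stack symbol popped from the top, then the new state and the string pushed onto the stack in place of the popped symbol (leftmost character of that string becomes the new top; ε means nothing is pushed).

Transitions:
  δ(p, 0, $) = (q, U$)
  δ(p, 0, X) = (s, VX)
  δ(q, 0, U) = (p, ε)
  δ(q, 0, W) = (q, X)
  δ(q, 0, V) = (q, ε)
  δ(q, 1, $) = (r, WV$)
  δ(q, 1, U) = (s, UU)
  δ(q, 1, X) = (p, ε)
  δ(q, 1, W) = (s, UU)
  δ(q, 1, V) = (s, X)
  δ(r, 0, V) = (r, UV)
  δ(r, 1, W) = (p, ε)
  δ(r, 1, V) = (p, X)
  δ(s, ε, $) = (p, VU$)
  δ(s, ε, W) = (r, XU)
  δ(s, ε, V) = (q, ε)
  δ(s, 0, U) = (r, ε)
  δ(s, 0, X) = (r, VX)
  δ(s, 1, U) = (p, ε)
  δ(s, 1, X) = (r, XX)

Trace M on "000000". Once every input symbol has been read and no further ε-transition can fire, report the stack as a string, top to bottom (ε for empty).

$

(p, 000000, $) ⊢ (q, 00000, U$) ⊢ (p, 0000, $) ⊢ (q, 000, U$) ⊢ (p, 00, $) ⊢ (q, 0, U$) ⊢ (p, ε, $)
All input consumed in state p with stack $.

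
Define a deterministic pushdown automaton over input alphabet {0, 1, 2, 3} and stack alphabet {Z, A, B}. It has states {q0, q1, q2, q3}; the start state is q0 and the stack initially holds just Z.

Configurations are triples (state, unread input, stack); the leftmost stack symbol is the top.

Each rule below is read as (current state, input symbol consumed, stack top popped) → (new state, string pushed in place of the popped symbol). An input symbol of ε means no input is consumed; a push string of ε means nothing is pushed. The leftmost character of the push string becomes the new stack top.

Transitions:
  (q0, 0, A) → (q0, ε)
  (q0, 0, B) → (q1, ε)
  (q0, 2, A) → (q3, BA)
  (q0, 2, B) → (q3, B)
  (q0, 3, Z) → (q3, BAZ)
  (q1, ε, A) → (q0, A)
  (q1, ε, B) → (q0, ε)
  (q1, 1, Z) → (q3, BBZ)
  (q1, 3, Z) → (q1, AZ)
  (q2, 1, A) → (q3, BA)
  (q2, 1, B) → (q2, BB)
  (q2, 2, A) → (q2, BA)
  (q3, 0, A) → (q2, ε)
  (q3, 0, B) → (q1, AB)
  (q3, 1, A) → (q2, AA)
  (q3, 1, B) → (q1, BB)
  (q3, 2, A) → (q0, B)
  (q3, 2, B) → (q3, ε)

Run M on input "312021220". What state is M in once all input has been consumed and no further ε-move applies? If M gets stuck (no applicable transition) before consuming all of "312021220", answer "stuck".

(q0, 312021220, Z)
  read 3, top Z: go to q3, push BAZ → (q3, 12021220, BAZ)
  read 1, top B: go to q1, push BB → (q1, 2021220, BBAZ)
  ε-move, top B: go to q0, push ε → (q0, 2021220, BAZ)
  read 2, top B: go to q3, push B → (q3, 021220, BAZ)
  read 0, top B: go to q1, push AB → (q1, 21220, ABAZ)
  ε-move, top A: go to q0, push A → (q0, 21220, ABAZ)
  read 2, top A: go to q3, push BA → (q3, 1220, BABAZ)
  read 1, top B: go to q1, push BB → (q1, 220, BBABAZ)
  ε-move, top B: go to q0, push ε → (q0, 220, BABAZ)
  read 2, top B: go to q3, push B → (q3, 20, BABAZ)
  read 2, top B: go to q3, push ε → (q3, 0, ABAZ)
  read 0, top A: go to q2, push ε → (q2, ε, BAZ)
All input consumed; M is in state q2.

q2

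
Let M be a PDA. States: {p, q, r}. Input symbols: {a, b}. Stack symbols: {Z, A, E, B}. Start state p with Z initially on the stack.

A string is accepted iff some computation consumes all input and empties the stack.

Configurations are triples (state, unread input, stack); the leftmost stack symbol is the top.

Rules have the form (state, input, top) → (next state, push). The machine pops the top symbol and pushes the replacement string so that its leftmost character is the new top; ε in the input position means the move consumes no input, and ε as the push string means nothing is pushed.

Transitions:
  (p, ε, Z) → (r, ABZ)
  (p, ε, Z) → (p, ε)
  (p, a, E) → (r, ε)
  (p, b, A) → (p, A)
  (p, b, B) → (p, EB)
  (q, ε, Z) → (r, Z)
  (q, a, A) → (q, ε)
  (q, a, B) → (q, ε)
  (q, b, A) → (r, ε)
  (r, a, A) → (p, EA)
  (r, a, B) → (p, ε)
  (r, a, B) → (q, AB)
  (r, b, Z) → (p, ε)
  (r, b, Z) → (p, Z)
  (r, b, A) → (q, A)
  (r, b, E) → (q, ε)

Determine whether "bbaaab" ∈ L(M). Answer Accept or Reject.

Accept

One accepting computation: (p, bbaaab, Z) ⊢ (r, bbaaab, ABZ) ⊢ (q, baaab, ABZ) ⊢ (r, aaab, BZ) ⊢ (q, aab, ABZ) ⊢ (q, ab, BZ) ⊢ (q, b, Z) ⊢ (r, b, Z) ⊢ (p, ε, ε)
All input consumed and the stack is empty.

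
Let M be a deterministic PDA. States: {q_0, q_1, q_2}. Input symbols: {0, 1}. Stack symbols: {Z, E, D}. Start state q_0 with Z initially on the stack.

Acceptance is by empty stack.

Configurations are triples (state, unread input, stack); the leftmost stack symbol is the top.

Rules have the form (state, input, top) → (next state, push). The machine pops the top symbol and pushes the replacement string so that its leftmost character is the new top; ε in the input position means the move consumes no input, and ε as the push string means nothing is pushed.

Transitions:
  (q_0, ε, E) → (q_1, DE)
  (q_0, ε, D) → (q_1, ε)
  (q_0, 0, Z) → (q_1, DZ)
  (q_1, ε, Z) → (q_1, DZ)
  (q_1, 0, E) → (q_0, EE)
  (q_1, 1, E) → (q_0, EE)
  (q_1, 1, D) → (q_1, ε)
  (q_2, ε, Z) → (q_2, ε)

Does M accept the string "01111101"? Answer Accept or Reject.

Reject

(q_0, 01111101, Z) ⊢ (q_1, 1111101, DZ) ⊢ (q_1, 111101, Z) ⊢ (q_1, 111101, DZ) ⊢ (q_1, 11101, Z) ⊢ (q_1, 11101, DZ) ⊢ (q_1, 1101, Z) ⊢ (q_1, 1101, DZ) ⊢ (q_1, 101, Z) ⊢ (q_1, 101, DZ) ⊢ (q_1, 01, Z) ⊢ (q_1, 01, DZ)
No transition applies at (q_1, 01, DZ); input not fully consumed.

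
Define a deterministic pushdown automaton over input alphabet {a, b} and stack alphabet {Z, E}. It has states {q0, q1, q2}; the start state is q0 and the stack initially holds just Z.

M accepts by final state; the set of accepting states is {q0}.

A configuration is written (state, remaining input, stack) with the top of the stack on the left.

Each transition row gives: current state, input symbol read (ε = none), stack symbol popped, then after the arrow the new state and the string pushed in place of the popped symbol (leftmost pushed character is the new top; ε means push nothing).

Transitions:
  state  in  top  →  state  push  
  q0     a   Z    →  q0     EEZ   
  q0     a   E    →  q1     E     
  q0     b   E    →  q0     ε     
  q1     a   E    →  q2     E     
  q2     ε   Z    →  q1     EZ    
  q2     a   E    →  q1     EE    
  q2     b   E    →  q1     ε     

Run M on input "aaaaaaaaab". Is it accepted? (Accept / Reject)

Reject

(q0, aaaaaaaaab, Z)
  read a, top Z: go to q0, push EEZ → (q0, aaaaaaaab, EEZ)
  read a, top E: go to q1, push E → (q1, aaaaaaab, EEZ)
  read a, top E: go to q2, push E → (q2, aaaaaab, EEZ)
  read a, top E: go to q1, push EE → (q1, aaaaab, EEEZ)
  read a, top E: go to q2, push E → (q2, aaaab, EEEZ)
  read a, top E: go to q1, push EE → (q1, aaab, EEEEZ)
  read a, top E: go to q2, push E → (q2, aab, EEEEZ)
  read a, top E: go to q1, push EE → (q1, ab, EEEEEZ)
  read a, top E: go to q2, push E → (q2, b, EEEEEZ)
  read b, top E: go to q1, push ε → (q1, ε, EEEEZ)
All input consumed; state q1 ∉ F and no further ε-move applies.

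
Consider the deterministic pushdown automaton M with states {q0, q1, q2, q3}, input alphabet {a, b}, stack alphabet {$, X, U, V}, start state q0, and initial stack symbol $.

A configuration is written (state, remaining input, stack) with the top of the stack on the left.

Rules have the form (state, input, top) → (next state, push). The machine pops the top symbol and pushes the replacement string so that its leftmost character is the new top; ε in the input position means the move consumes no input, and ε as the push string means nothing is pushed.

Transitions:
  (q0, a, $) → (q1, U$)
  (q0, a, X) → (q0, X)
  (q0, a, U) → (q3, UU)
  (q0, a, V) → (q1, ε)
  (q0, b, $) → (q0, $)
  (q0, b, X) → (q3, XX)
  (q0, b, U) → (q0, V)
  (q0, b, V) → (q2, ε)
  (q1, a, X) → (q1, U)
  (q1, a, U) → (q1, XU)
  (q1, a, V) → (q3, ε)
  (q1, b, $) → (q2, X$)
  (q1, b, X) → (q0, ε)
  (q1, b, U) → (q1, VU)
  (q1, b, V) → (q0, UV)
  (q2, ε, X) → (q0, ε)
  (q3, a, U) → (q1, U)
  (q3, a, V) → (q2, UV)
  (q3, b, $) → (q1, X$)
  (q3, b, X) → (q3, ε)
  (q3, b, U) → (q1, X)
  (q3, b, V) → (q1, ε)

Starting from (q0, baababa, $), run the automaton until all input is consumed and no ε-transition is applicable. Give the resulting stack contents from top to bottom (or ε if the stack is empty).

UU$

(q0, baababa, $)
  read b, top $: go to q0, push $ → (q0, aababa, $)
  read a, top $: go to q1, push U$ → (q1, ababa, U$)
  read a, top U: go to q1, push XU → (q1, baba, XU$)
  read b, top X: go to q0, push ε → (q0, aba, U$)
  read a, top U: go to q3, push UU → (q3, ba, UU$)
  read b, top U: go to q1, push X → (q1, a, XU$)
  read a, top X: go to q1, push U → (q1, ε, UU$)
All input consumed in state q1 with stack UU$.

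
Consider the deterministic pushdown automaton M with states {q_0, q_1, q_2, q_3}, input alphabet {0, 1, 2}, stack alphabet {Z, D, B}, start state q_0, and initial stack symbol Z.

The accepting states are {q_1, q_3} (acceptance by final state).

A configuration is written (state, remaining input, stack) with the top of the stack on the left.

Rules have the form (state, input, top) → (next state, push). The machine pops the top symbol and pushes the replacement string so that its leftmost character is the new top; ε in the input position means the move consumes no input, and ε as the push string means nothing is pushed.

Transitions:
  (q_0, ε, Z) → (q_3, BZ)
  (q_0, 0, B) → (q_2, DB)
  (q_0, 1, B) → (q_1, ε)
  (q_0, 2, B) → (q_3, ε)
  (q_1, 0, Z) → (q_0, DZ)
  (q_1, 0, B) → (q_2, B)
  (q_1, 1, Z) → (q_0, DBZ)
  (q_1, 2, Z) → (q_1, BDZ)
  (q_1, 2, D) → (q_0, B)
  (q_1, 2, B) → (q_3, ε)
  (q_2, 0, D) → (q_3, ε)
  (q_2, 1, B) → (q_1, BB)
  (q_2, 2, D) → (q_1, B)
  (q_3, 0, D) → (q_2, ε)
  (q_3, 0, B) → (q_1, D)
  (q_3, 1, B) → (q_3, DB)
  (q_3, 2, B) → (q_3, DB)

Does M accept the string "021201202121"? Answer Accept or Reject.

(q_0, 021201202121, Z)
  ε-move, top Z: go to q_3, push BZ → (q_3, 021201202121, BZ)
  read 0, top B: go to q_1, push D → (q_1, 21201202121, DZ)
  read 2, top D: go to q_0, push B → (q_0, 1201202121, BZ)
  read 1, top B: go to q_1, push ε → (q_1, 201202121, Z)
  read 2, top Z: go to q_1, push BDZ → (q_1, 01202121, BDZ)
  read 0, top B: go to q_2, push B → (q_2, 1202121, BDZ)
  read 1, top B: go to q_1, push BB → (q_1, 202121, BBDZ)
  read 2, top B: go to q_3, push ε → (q_3, 02121, BDZ)
  read 0, top B: go to q_1, push D → (q_1, 2121, DDZ)
  read 2, top D: go to q_0, push B → (q_0, 121, BDZ)
  read 1, top B: go to q_1, push ε → (q_1, 21, DZ)
  read 2, top D: go to q_0, push B → (q_0, 1, BZ)
  read 1, top B: go to q_1, push ε → (q_1, ε, Z)
All input consumed; state q_1 ∈ F.

Accept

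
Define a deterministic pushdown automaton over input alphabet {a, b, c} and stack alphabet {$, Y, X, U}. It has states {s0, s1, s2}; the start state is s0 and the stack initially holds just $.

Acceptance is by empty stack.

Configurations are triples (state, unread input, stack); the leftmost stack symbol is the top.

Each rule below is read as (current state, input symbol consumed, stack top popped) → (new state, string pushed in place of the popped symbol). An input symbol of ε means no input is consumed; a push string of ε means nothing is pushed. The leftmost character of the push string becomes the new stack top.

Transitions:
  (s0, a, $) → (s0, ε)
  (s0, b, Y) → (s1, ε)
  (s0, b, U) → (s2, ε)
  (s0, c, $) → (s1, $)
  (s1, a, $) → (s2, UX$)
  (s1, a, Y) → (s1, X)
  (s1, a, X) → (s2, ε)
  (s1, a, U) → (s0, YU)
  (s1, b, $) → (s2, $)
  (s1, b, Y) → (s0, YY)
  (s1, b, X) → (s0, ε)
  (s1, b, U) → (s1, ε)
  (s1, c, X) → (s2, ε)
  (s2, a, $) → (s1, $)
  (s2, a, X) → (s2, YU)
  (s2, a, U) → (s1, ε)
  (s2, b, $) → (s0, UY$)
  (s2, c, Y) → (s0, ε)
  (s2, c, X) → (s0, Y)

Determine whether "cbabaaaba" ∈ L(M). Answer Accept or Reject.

(s0, cbabaaaba, $)
  read c, top $: go to s1, push $ → (s1, babaaaba, $)
  read b, top $: go to s2, push $ → (s2, abaaaba, $)
  read a, top $: go to s1, push $ → (s1, baaaba, $)
  read b, top $: go to s2, push $ → (s2, aaaba, $)
  read a, top $: go to s1, push $ → (s1, aaba, $)
  read a, top $: go to s2, push UX$ → (s2, aba, UX$)
  read a, top U: go to s1, push ε → (s1, ba, X$)
  read b, top X: go to s0, push ε → (s0, a, $)
  read a, top $: go to s0, push ε → (s0, ε, ε)
All input consumed and the stack is empty.

Accept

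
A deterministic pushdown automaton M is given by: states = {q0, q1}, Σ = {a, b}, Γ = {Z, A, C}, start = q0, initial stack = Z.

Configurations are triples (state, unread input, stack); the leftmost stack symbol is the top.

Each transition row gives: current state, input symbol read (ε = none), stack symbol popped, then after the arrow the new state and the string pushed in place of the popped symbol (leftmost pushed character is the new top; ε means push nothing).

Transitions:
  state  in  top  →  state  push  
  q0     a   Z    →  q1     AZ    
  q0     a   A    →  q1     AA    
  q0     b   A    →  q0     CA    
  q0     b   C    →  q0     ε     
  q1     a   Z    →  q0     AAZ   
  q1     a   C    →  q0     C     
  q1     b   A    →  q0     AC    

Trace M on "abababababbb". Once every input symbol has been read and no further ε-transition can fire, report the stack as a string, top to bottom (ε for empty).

(q0, abababababbb, Z)
  read a, top Z: go to q1, push AZ → (q1, bababababbb, AZ)
  read b, top A: go to q0, push AC → (q0, ababababbb, ACZ)
  read a, top A: go to q1, push AA → (q1, babababbb, AACZ)
  read b, top A: go to q0, push AC → (q0, abababbb, ACACZ)
  read a, top A: go to q1, push AA → (q1, bababbb, AACACZ)
  read b, top A: go to q0, push AC → (q0, ababbb, ACACACZ)
  read a, top A: go to q1, push AA → (q1, babbb, AACACACZ)
  read b, top A: go to q0, push AC → (q0, abbb, ACACACACZ)
  read a, top A: go to q1, push AA → (q1, bbb, AACACACACZ)
  read b, top A: go to q0, push AC → (q0, bb, ACACACACACZ)
  read b, top A: go to q0, push CA → (q0, b, CACACACACACZ)
  read b, top C: go to q0, push ε → (q0, ε, ACACACACACZ)
All input consumed in state q0 with stack ACACACACACZ.

ACACACACACZ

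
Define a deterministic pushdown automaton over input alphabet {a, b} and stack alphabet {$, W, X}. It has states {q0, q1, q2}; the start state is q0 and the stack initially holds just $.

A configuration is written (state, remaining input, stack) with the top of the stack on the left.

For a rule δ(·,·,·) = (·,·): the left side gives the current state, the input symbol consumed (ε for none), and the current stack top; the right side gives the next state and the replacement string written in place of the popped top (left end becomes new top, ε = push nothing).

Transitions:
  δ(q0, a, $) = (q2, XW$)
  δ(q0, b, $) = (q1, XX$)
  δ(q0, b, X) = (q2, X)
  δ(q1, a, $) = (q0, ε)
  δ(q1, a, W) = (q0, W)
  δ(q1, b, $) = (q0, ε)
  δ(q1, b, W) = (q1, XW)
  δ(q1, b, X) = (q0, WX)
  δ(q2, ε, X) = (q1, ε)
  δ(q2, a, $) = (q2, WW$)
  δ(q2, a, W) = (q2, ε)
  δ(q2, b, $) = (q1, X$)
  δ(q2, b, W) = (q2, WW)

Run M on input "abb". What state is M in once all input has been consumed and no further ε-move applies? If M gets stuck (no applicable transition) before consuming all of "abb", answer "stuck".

q0

(q0, abb, $)
  read a, top $: go to q2, push XW$ → (q2, bb, XW$)
  ε-move, top X: go to q1, push ε → (q1, bb, W$)
  read b, top W: go to q1, push XW → (q1, b, XW$)
  read b, top X: go to q0, push WX → (q0, ε, WXW$)
All input consumed; M is in state q0.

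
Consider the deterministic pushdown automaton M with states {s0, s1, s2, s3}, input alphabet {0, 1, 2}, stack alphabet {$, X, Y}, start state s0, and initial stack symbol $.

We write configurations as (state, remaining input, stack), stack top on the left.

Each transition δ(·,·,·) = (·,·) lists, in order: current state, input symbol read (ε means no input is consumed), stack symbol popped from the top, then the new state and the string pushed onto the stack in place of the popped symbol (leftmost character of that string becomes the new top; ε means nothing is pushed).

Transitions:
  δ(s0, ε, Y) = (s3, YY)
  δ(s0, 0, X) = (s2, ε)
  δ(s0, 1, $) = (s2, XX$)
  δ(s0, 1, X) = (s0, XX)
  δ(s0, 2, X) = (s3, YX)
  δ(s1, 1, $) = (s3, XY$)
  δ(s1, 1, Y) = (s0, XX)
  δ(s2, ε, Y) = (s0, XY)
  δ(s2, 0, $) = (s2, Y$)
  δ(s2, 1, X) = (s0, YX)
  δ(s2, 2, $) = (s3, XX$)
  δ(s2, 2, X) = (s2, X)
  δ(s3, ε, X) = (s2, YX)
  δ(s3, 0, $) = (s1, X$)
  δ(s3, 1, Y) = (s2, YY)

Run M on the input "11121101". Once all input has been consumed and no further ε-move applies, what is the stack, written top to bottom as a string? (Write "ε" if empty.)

(s0, 11121101, $)
  read 1, top $: go to s2, push XX$ → (s2, 1121101, XX$)
  read 1, top X: go to s0, push YX → (s0, 121101, YXX$)
  ε-move, top Y: go to s3, push YY → (s3, 121101, YYXX$)
  read 1, top Y: go to s2, push YY → (s2, 21101, YYYXX$)
  ε-move, top Y: go to s0, push XY → (s0, 21101, XYYYXX$)
  read 2, top X: go to s3, push YX → (s3, 1101, YXYYYXX$)
  read 1, top Y: go to s2, push YY → (s2, 101, YYXYYYXX$)
  ε-move, top Y: go to s0, push XY → (s0, 101, XYYXYYYXX$)
  read 1, top X: go to s0, push XX → (s0, 01, XXYYXYYYXX$)
  read 0, top X: go to s2, push ε → (s2, 1, XYYXYYYXX$)
  read 1, top X: go to s0, push YX → (s0, ε, YXYYXYYYXX$)
  ε-move, top Y: go to s3, push YY → (s3, ε, YYXYYXYYYXX$)
All input consumed in state s3 with stack YYXYYXYYYXX$.

YYXYYXYYYXX$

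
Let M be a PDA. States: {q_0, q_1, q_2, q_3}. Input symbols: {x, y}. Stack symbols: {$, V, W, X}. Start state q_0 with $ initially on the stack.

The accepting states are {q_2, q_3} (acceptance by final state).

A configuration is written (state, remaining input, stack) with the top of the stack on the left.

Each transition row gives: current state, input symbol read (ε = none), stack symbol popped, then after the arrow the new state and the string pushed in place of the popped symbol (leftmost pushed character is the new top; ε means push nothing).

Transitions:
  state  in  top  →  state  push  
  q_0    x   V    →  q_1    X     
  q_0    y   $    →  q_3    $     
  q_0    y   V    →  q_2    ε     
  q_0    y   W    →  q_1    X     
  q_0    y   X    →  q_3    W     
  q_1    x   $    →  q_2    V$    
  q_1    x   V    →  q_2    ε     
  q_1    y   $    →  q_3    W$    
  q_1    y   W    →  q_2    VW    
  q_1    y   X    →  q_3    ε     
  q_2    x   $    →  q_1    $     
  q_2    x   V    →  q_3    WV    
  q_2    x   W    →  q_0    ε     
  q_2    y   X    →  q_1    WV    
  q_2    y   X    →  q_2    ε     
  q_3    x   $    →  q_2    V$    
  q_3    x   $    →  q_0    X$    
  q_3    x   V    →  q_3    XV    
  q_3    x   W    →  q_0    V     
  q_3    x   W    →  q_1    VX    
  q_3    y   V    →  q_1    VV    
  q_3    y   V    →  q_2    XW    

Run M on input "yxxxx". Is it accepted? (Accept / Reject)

Accept

One accepting computation: (q_0, yxxxx, $) ⊢ (q_3, xxxx, $) ⊢ (q_2, xxx, V$) ⊢ (q_3, xx, WV$) ⊢ (q_1, x, VXV$) ⊢ (q_2, ε, XV$)
All input consumed and state q_2 ∈ F.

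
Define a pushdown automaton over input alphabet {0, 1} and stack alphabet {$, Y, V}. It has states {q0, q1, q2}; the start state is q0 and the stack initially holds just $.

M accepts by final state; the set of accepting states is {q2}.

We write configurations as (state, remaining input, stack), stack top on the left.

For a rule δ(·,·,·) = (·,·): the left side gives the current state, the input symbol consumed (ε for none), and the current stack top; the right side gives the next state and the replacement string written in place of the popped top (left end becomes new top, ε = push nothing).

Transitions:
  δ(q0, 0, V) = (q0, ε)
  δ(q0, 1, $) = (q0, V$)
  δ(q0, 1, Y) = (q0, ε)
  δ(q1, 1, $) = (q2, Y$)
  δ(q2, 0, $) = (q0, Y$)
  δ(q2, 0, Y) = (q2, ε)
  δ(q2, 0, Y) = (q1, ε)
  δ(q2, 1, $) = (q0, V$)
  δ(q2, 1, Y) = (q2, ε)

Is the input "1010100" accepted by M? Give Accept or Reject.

No computation consumes all input and reaches a final state.

Reject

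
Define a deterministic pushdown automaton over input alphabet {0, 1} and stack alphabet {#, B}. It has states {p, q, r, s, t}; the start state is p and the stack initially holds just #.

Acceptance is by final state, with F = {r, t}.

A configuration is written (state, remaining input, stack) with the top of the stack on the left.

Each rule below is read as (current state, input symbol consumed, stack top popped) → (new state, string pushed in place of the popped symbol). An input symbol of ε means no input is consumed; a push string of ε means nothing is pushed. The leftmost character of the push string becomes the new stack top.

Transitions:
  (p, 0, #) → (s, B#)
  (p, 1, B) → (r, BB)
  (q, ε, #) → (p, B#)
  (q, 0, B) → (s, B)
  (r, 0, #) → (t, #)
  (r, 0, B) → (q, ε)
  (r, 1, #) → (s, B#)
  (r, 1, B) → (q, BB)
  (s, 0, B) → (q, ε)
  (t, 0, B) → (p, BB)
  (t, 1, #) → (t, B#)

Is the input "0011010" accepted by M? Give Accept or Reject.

Reject

(p, 0011010, #)
  read 0, top #: go to s, push B# → (s, 011010, B#)
  read 0, top B: go to q, push ε → (q, 11010, #)
  ε-move, top #: go to p, push B# → (p, 11010, B#)
  read 1, top B: go to r, push BB → (r, 1010, BB#)
  read 1, top B: go to q, push BB → (q, 010, BBB#)
  read 0, top B: go to s, push B → (s, 10, BBB#)
No transition applies at (s, 10, BBB#); input not fully consumed.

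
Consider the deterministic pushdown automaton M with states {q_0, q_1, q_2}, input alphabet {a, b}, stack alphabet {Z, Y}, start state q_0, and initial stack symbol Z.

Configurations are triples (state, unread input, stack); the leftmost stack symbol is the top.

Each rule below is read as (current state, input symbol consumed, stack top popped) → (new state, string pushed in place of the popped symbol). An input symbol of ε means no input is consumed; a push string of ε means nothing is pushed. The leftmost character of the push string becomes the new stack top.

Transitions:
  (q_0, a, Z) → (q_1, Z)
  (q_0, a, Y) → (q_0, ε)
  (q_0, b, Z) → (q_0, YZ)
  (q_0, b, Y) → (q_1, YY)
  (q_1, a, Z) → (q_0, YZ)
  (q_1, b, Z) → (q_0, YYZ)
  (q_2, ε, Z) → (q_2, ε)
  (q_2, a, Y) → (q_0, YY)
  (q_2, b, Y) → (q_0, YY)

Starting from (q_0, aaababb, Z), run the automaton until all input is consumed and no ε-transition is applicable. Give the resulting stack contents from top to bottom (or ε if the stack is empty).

YYZ

(q_0, aaababb, Z) ⊢ (q_1, aababb, Z) ⊢ (q_0, ababb, YZ) ⊢ (q_0, babb, Z) ⊢ (q_0, abb, YZ) ⊢ (q_0, bb, Z) ⊢ (q_0, b, YZ) ⊢ (q_1, ε, YYZ)
All input consumed in state q_1 with stack YYZ.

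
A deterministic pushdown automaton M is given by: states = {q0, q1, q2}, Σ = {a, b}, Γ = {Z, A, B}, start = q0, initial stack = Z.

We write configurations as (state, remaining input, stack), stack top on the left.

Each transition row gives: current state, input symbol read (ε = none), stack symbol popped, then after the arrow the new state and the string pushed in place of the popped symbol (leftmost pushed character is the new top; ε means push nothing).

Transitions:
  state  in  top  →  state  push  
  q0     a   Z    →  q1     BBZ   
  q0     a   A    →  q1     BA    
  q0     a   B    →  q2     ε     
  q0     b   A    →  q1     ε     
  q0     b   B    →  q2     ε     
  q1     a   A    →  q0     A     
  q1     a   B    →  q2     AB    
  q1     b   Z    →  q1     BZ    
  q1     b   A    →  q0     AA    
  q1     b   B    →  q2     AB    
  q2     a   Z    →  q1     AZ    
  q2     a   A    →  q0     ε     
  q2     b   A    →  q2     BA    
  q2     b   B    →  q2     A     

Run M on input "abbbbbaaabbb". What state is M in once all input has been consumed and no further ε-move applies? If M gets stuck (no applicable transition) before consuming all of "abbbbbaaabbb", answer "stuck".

q2

(q0, abbbbbaaabbb, Z) ⊢ (q1, bbbbbaaabbb, BBZ) ⊢ (q2, bbbbaaabbb, ABBZ) ⊢ (q2, bbbaaabbb, BABBZ) ⊢ (q2, bbaaabbb, AABBZ) ⊢ (q2, baaabbb, BAABBZ) ⊢ (q2, aaabbb, AAABBZ) ⊢ (q0, aabbb, AABBZ) ⊢ (q1, abbb, BAABBZ) ⊢ (q2, bbb, ABAABBZ) ⊢ (q2, bb, BABAABBZ) ⊢ (q2, b, AABAABBZ) ⊢ (q2, ε, BAABAABBZ)
All input consumed; M is in state q2.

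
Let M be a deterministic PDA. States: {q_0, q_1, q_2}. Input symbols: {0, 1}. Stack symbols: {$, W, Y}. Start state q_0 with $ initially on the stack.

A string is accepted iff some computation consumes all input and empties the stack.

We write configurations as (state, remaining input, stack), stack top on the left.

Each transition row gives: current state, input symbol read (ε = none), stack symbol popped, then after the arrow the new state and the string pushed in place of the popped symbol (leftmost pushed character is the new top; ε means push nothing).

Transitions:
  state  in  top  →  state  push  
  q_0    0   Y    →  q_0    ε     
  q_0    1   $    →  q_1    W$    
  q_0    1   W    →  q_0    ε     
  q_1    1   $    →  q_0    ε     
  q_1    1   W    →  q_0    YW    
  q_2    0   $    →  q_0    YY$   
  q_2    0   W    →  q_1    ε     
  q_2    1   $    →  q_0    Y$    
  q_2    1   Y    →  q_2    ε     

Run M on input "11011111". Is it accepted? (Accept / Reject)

Reject

(q_0, 11011111, $)
  read 1, top $: go to q_1, push W$ → (q_1, 1011111, W$)
  read 1, top W: go to q_0, push YW → (q_0, 011111, YW$)
  read 0, top Y: go to q_0, push ε → (q_0, 11111, W$)
  read 1, top W: go to q_0, push ε → (q_0, 1111, $)
  read 1, top $: go to q_1, push W$ → (q_1, 111, W$)
  read 1, top W: go to q_0, push YW → (q_0, 11, YW$)
No transition applies at (q_0, 11, YW$); input not fully consumed.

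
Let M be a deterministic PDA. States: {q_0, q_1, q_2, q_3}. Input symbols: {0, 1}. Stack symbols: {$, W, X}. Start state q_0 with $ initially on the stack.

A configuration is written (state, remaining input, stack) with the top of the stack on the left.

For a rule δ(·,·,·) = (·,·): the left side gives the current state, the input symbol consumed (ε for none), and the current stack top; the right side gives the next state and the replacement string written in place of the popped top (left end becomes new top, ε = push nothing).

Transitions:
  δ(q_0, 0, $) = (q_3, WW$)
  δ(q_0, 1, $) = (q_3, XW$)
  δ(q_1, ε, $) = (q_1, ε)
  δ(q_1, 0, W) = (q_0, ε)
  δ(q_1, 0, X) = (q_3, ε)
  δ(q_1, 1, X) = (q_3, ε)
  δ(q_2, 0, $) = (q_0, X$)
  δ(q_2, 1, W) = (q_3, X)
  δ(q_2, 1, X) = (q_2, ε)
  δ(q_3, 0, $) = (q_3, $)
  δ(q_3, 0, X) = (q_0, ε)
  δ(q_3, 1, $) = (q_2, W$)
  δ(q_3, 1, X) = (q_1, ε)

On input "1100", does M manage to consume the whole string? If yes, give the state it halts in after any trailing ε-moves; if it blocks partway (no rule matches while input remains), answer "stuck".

q_3

(q_0, 1100, $)
  read 1, top $: go to q_3, push XW$ → (q_3, 100, XW$)
  read 1, top X: go to q_1, push ε → (q_1, 00, W$)
  read 0, top W: go to q_0, push ε → (q_0, 0, $)
  read 0, top $: go to q_3, push WW$ → (q_3, ε, WW$)
All input consumed; M is in state q_3.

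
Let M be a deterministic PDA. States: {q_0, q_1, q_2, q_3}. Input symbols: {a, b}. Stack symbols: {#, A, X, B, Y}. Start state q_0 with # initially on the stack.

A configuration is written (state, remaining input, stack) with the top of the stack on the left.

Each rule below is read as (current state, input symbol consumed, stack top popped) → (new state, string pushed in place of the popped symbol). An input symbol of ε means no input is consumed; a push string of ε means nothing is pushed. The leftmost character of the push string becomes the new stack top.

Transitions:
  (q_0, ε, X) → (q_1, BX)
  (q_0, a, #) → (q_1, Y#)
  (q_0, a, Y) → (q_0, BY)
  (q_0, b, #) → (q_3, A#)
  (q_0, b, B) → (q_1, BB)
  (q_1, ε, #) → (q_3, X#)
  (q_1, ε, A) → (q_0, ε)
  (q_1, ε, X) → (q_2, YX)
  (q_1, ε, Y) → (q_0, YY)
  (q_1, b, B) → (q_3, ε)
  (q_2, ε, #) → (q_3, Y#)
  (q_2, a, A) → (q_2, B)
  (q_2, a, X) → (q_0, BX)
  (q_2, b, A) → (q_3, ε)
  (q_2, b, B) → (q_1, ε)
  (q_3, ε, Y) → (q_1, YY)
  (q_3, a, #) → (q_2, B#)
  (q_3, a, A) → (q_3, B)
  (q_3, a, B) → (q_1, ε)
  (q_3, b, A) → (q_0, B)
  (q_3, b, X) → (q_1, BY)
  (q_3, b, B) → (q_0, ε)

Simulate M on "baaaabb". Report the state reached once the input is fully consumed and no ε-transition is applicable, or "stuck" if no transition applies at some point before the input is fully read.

stuck

(q_0, baaaabb, #) ⊢ (q_3, aaaabb, A#) ⊢ (q_3, aaabb, B#) ⊢ (q_1, aabb, #) ⊢ (q_3, aabb, X#)
No transition for (q_3, a, top X); M blocks with input aabb remaining.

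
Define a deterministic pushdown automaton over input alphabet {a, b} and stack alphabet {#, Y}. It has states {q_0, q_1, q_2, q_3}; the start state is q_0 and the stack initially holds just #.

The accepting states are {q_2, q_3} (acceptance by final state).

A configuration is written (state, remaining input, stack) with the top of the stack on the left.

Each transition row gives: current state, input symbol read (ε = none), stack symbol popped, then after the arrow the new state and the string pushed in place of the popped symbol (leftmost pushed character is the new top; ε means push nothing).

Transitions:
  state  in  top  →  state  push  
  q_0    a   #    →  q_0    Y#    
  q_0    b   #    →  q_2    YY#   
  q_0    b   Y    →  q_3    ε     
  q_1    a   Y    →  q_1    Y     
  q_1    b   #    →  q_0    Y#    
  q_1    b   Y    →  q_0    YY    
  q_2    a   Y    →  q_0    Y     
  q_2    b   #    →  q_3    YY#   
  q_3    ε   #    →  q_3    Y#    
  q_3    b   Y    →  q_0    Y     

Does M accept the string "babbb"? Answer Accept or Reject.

Accept

(q_0, babbb, #)
  read b, top #: go to q_2, push YY# → (q_2, abbb, YY#)
  read a, top Y: go to q_0, push Y → (q_0, bbb, YY#)
  read b, top Y: go to q_3, push ε → (q_3, bb, Y#)
  read b, top Y: go to q_0, push Y → (q_0, b, Y#)
  read b, top Y: go to q_3, push ε → (q_3, ε, #)
All input consumed; state q_3 ∈ F.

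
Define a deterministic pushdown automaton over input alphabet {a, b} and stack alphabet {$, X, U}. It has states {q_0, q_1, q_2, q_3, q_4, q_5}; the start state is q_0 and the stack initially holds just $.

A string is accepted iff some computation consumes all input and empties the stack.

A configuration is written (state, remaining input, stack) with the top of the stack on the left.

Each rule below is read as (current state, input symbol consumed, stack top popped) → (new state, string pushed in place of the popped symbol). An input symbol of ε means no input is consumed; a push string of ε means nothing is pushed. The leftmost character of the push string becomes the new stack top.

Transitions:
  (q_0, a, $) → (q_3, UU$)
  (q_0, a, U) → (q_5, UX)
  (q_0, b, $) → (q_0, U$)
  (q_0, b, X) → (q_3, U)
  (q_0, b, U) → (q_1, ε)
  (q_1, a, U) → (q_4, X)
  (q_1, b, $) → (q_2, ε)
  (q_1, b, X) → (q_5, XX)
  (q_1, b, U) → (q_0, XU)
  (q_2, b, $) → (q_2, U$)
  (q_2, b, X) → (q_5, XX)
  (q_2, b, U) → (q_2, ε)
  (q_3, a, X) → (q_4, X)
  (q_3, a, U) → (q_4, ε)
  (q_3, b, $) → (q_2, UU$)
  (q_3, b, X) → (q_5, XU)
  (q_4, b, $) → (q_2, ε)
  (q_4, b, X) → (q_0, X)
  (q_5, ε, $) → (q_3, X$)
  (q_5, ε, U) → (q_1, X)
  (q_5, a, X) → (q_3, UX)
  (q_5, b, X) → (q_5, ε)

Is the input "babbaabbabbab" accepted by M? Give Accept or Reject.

Accept

(q_0, babbaabbabbab, $)
  read b, top $: go to q_0, push U$ → (q_0, abbaabbabbab, U$)
  read a, top U: go to q_5, push UX → (q_5, bbaabbabbab, UX$)
  ε-move, top U: go to q_1, push X → (q_1, bbaabbabbab, XX$)
  read b, top X: go to q_5, push XX → (q_5, baabbabbab, XXX$)
  read b, top X: go to q_5, push ε → (q_5, aabbabbab, XX$)
  read a, top X: go to q_3, push UX → (q_3, abbabbab, UXX$)
  read a, top U: go to q_4, push ε → (q_4, bbabbab, XX$)
  read b, top X: go to q_0, push X → (q_0, babbab, XX$)
  read b, top X: go to q_3, push U → (q_3, abbab, UX$)
  read a, top U: go to q_4, push ε → (q_4, bbab, X$)
  read b, top X: go to q_0, push X → (q_0, bab, X$)
  read b, top X: go to q_3, push U → (q_3, ab, U$)
  read a, top U: go to q_4, push ε → (q_4, b, $)
  read b, top $: go to q_2, push ε → (q_2, ε, ε)
All input consumed and the stack is empty.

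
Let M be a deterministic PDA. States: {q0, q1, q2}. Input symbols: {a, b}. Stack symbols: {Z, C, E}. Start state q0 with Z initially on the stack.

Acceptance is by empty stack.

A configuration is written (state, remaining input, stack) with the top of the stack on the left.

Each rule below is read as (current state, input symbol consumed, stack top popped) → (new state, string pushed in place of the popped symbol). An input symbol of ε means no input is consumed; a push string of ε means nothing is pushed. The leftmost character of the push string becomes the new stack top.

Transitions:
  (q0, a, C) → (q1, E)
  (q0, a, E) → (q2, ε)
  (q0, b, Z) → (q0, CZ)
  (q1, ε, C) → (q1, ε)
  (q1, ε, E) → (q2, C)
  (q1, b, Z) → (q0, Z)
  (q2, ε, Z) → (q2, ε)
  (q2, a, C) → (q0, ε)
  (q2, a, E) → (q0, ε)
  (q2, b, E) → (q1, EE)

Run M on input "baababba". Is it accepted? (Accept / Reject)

Reject

(q0, baababba, Z) ⊢ (q0, aababba, CZ) ⊢ (q1, ababba, EZ) ⊢ (q2, ababba, CZ) ⊢ (q0, babba, Z) ⊢ (q0, abba, CZ) ⊢ (q1, bba, EZ) ⊢ (q2, bba, CZ)
No transition applies at (q2, bba, CZ); input not fully consumed.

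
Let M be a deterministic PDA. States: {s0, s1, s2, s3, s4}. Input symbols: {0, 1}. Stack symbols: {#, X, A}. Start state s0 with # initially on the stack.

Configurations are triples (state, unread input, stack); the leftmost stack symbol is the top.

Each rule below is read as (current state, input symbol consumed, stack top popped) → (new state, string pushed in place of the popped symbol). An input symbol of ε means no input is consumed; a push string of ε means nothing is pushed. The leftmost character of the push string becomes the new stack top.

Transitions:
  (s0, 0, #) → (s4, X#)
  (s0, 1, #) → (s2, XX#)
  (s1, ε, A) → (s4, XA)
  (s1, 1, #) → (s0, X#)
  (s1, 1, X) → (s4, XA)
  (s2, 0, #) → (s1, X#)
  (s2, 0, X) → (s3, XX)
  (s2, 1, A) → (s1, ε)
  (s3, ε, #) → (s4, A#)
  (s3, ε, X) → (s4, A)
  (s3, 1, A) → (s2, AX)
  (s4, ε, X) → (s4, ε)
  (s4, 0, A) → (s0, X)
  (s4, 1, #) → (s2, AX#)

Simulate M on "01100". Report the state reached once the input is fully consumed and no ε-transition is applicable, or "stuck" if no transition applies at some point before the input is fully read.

stuck

(s0, 01100, #)
  read 0, top #: go to s4, push X# → (s4, 1100, X#)
  ε-move, top X: go to s4, push ε → (s4, 1100, #)
  read 1, top #: go to s2, push AX# → (s2, 100, AX#)
  read 1, top A: go to s1, push ε → (s1, 00, X#)
No transition for (s1, 0, top X); M blocks with input 00 remaining.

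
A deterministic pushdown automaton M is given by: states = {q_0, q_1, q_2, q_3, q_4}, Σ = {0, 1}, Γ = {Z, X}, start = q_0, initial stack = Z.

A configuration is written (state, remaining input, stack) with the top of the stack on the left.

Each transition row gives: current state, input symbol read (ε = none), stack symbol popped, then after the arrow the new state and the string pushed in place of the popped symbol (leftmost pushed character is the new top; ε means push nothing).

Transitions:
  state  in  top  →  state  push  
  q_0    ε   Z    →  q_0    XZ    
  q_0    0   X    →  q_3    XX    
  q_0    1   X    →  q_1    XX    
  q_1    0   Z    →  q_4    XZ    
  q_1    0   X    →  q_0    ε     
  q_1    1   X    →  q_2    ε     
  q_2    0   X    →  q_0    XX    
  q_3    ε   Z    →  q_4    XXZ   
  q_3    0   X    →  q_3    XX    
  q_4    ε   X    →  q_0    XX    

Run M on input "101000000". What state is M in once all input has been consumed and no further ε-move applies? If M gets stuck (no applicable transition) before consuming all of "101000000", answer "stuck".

(q_0, 101000000, Z) ⊢ (q_0, 101000000, XZ) ⊢ (q_1, 01000000, XXZ) ⊢ (q_0, 1000000, XZ) ⊢ (q_1, 000000, XXZ) ⊢ (q_0, 00000, XZ) ⊢ (q_3, 0000, XXZ) ⊢ (q_3, 000, XXXZ) ⊢ (q_3, 00, XXXXZ) ⊢ (q_3, 0, XXXXXZ) ⊢ (q_3, ε, XXXXXXZ)
All input consumed; M is in state q_3.

q_3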